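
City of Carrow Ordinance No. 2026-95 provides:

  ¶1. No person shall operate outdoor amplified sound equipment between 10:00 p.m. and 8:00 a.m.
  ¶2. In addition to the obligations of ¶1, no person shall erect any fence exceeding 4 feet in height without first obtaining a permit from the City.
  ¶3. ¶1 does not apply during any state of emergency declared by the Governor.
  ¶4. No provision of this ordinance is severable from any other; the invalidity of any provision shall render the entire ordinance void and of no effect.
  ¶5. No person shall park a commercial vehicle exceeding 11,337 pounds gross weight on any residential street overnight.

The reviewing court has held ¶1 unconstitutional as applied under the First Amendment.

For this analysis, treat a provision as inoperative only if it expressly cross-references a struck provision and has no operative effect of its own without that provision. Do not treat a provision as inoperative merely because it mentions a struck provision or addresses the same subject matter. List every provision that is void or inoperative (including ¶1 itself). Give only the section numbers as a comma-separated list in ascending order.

1, 2, 3, 4, 5

¶1 is struck. ¶3 operates only by reference to ¶1, so it falls with ¶1. ¶4 provides that the ordinance is not severable, so the invalidity of any one provision voids the entire ordinance. No provision of the ordinance survives.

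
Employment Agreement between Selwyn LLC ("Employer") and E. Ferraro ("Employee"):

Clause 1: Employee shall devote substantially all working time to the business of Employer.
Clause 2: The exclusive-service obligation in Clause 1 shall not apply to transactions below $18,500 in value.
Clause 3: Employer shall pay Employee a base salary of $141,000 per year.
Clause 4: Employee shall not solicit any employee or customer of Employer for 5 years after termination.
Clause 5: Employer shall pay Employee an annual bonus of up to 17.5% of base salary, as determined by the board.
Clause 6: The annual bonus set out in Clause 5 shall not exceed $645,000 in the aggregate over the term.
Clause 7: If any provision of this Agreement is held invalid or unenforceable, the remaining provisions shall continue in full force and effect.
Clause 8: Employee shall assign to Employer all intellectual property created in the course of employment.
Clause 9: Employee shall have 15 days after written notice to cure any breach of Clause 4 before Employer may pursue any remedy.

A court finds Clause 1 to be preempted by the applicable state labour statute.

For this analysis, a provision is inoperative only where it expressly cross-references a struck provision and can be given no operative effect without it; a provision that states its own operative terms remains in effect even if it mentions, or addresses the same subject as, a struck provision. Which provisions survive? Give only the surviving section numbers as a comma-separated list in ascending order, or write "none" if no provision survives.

3, 4, 5, 6, 7, 8, 9

Clause 1 is struck. Clause 2 has no operative effect of its own apart from Clause 1 and is therefore inoperative. Clause 7 is a severability clause and preserves every provision that can still be given independent effect. The provisions still in force are Clause 3, Clause 4, Clause 5, Clause 6, Clause 7, Clause 8, and Clause 9.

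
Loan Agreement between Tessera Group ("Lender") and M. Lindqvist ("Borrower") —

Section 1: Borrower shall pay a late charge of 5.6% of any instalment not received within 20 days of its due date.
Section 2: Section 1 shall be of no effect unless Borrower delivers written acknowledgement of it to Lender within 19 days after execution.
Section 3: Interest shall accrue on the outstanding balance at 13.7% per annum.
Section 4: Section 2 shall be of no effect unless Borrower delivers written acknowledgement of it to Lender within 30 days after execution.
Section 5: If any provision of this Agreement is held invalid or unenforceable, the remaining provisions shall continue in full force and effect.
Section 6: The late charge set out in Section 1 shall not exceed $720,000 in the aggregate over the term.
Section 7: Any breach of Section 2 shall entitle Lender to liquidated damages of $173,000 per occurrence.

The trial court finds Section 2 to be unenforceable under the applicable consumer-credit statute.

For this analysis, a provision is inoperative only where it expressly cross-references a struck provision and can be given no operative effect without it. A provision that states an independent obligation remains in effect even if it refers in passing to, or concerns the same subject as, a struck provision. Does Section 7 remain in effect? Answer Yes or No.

No

Section 2 is struck. Section 4 operates only by reference to Section 2, so it falls with Section 2. Section 7 has no operative effect of its own apart from Section 2 and is therefore inoperative. Under the severability clause in Section 5, the remaining provisions continue in force. Section 1, Section 3, Section 5, and Section 6 remain in effect. Section 7 is among the inoperative provisions, so the answer is no.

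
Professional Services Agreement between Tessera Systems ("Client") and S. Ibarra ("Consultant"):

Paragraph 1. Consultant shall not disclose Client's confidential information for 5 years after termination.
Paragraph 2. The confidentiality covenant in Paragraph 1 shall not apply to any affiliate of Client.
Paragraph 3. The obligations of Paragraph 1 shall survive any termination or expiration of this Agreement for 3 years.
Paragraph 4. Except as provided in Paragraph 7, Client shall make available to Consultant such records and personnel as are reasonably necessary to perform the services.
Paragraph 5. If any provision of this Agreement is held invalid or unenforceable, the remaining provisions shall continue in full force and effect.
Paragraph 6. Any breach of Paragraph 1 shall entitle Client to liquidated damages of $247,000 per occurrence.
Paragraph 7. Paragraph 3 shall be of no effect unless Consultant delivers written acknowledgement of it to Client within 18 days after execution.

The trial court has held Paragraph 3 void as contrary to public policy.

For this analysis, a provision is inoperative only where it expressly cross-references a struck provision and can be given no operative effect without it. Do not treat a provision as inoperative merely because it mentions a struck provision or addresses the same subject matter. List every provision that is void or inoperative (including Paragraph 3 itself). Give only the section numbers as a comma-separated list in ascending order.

Paragraph 3 is struck. Paragraph 7 operates only by reference to Paragraph 3, so it falls with Paragraph 3. Paragraph 4 mentions Paragraph 7 but its own obligation stands independently of Paragraph 7, so Paragraph 4 is not affected. Paragraph 5 is a severability clause and preserves every provision that can still be given independent effect. The provisions still in force are Paragraph 1, Paragraph 2, Paragraph 4, Paragraph 5, and Paragraph 6.

3, 7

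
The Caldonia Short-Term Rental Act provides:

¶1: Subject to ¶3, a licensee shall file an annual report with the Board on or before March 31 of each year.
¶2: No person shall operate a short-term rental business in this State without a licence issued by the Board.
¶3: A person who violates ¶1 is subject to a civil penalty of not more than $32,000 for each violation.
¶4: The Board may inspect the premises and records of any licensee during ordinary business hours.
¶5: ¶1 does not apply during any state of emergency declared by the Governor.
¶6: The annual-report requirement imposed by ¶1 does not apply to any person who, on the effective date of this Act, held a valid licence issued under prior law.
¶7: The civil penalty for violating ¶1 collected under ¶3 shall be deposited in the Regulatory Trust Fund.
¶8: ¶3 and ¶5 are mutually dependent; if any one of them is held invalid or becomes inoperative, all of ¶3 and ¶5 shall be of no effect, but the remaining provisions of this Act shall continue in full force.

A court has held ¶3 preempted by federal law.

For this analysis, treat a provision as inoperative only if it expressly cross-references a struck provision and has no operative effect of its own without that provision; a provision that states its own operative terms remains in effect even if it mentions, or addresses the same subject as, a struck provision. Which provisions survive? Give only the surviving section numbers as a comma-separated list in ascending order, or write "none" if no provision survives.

¶3 is struck. The whole of ¶7 is the disposition of the civil penalty for violating ¶1, defined by reference to ¶3, so ¶7 cannot stand once ¶3 is removed. Although ¶1 refers to ¶3, its operative terms do not depend on ¶3, so it remains in effect. ¶8 declares ¶3 and ¶5 mutually dependent; since one of them has fallen, all of them are of no effect. That brings down ¶5 as well. The remainder continues in force under ¶8. ¶1, ¶2, ¶4, ¶6, and ¶8 remain in effect.

1, 2, 4, 6, 8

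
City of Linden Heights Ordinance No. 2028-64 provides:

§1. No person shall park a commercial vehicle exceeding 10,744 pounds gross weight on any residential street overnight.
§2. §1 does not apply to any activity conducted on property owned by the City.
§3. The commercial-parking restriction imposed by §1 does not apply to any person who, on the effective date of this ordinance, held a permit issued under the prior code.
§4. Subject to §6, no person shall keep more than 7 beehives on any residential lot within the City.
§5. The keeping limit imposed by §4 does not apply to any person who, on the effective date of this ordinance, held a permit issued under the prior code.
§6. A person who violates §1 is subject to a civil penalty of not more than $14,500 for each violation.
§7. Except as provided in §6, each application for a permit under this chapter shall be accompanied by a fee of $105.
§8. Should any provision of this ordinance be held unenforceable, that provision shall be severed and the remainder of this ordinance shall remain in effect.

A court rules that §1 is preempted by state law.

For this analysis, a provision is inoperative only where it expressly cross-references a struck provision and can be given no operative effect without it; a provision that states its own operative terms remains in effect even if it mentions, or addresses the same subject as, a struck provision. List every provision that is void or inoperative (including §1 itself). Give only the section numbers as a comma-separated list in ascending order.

§1 is struck. §2 has no operative effect of its own apart from §1 and is therefore inoperative. §3 operates only by reference to §1, so it falls with §1. §6 has no operative effect of its own apart from §1 and is therefore inoperative. Although §4 refers to §6, its operative terms do not depend on §6, so it remains in effect. Although §7 refers to §6, its operative terms do not depend on §6, so it remains in effect. §8 is a severability clause and preserves every provision that can still be given independent effect. §4, §5, §7, and §8 remain in effect.

1, 2, 3, 6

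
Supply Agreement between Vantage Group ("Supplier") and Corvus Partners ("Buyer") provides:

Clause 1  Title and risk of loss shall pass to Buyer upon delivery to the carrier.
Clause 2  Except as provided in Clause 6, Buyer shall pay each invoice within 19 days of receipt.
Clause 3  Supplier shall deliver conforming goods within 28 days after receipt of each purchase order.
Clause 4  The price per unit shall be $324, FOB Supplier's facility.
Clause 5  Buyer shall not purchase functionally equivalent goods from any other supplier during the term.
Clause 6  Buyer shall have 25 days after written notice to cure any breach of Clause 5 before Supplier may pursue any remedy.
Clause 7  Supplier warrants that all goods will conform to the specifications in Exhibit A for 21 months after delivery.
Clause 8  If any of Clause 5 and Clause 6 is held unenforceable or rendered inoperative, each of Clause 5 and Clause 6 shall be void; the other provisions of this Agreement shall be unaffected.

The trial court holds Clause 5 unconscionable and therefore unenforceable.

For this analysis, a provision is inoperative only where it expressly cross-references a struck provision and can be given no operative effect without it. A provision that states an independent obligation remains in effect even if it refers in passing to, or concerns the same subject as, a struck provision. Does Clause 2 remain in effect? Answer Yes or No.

Yes

Clause 5 is struck. Clause 6 merely fixes the cure period for breach of Clause 5; with Clause 5 gone it has nothing to operate on and falls away. Clause 2 mentions Clause 6 but its own obligation stands independently of Clause 6, so Clause 2 is not affected. Clause 8 declares Clause 5 and Clause 6 mutually dependent; since one of them has fallen, all of them are of no effect. The remainder continues in force under Clause 8. That leaves Clause 1, Clause 2, Clause 3, Clause 4, Clause 7, and Clause 8 in effect. Clause 2 is among the surviving provisions, so the answer is yes.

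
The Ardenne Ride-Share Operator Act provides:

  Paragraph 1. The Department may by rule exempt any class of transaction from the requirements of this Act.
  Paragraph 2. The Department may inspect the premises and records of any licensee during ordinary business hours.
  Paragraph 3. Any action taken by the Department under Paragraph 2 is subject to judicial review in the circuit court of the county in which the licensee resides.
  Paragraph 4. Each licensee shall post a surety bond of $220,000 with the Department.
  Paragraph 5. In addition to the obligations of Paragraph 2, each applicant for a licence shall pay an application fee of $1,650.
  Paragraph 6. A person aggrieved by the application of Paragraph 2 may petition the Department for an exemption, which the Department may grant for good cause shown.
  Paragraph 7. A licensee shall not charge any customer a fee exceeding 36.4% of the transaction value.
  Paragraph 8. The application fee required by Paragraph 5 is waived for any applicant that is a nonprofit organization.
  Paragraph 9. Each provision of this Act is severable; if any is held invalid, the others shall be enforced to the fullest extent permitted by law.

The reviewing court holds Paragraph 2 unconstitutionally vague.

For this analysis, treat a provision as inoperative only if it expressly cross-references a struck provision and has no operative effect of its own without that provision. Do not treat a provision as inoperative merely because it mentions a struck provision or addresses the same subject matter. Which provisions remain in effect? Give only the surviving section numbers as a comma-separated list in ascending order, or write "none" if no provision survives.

Paragraph 2 is struck. Paragraph 3 has no operative effect of its own apart from Paragraph 2 and is therefore inoperative. Paragraph 6 merely fixes the exemption procedure for Paragraph 2; with Paragraph 2 gone it has nothing to operate on and falls away. Paragraph 5 mentions Paragraph 2 but its own obligation stands independently of Paragraph 2, so Paragraph 5 is not affected. Paragraph 9 is a severability clause and preserves every provision that can still be given independent effect. Paragraph 1, Paragraph 4, Paragraph 5, Paragraph 7, Paragraph 8, and Paragraph 9 remain in effect.

1, 4, 5, 7, 8, 9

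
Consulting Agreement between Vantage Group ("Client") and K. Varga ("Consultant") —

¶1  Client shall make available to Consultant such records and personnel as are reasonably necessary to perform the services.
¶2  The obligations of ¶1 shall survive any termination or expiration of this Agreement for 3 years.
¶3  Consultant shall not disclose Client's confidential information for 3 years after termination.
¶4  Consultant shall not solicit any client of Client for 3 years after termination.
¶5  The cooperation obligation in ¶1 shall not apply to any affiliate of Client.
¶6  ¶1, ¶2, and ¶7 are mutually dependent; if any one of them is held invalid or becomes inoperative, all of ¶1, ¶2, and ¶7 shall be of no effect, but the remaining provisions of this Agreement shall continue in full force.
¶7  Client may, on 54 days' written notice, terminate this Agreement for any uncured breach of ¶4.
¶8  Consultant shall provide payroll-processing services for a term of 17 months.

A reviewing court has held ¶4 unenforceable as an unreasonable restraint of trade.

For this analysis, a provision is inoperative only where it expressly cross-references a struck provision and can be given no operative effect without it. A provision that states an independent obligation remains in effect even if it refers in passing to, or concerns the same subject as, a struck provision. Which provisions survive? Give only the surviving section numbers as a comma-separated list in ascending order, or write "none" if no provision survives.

¶4 is struck. ¶7 has no operative effect of its own apart from ¶4 and is therefore inoperative. ¶6 declares ¶1, ¶2, and ¶7 mutually dependent; since one of them has fallen, all of them are of no effect. That brings down ¶1 and ¶2 as well. ¶5 in turn depends solely on a provision now struck and likewise falls. The remainder continues in force under ¶6. ¶3, ¶6, and ¶8 remain in effect.

3, 6, 8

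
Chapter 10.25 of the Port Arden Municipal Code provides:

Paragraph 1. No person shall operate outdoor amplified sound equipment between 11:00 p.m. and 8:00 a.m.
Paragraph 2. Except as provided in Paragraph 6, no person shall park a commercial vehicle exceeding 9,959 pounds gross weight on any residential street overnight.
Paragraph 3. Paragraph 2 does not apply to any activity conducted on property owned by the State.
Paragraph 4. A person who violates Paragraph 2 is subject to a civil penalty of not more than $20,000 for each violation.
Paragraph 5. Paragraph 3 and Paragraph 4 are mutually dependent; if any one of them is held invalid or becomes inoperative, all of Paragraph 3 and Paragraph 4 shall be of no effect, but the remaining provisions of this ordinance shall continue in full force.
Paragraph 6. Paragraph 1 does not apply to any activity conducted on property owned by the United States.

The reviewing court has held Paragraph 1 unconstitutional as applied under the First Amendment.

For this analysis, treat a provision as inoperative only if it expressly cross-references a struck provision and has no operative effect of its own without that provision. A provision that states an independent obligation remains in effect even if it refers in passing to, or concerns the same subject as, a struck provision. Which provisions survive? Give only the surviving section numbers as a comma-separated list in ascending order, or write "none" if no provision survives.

Paragraph 1 is struck. The only function of Paragraph 6 is the public-property exemption from Paragraph 1, so it cannot stand once Paragraph 1 is removed. Although Paragraph 2 refers to Paragraph 6, its operative terms do not depend on Paragraph 6, so it remains in effect. Paragraph 5 ties Paragraph 3 and Paragraph 4 together, but none of those is affected here; the remaining provisions continue in force under Paragraph 5. That leaves Paragraph 2, Paragraph 3, Paragraph 4, and Paragraph 5 in effect.

2, 3, 4, 5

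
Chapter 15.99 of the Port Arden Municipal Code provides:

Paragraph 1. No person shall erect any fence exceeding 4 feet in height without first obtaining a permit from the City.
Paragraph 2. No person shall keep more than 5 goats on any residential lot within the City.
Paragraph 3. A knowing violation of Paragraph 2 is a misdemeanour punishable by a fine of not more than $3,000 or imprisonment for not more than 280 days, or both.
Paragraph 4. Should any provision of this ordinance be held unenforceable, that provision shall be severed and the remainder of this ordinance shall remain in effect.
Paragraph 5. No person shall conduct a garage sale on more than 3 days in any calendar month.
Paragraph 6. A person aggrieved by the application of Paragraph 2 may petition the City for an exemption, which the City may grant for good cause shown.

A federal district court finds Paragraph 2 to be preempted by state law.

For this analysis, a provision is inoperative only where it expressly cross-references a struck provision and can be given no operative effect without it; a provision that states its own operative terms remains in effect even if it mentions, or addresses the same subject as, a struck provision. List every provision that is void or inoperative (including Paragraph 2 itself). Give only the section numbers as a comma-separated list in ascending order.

2, 3, 6

Paragraph 2 is struck. Paragraph 3 has no operative effect of its own apart from Paragraph 2 and is therefore inoperative. Paragraph 6 merely fixes the exemption procedure for Paragraph 2; with Paragraph 2 gone it has nothing to operate on and falls away. Under the severability clause in Paragraph 4, the remaining provisions continue in force. That leaves Paragraph 1, Paragraph 4, and Paragraph 5 in effect.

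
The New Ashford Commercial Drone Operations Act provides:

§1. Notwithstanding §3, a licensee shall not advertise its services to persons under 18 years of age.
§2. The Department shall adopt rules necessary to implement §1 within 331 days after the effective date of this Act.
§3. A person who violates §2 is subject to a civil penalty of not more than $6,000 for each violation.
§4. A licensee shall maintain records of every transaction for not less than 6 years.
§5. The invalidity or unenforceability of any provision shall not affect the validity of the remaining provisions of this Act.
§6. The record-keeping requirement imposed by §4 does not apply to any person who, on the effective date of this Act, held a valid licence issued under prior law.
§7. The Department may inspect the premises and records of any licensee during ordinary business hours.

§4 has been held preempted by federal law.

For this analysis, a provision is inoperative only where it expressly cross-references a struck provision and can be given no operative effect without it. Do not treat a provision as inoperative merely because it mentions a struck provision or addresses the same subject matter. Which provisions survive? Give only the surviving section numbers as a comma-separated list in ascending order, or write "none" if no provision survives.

1, 2, 3, 5, 7

§4 is struck. §6 operates only by reference to §4, so it falls with §4. §5 is a severability clause and preserves every provision that can still be given independent effect. That leaves §1, §2, §3, §5, and §7 in effect.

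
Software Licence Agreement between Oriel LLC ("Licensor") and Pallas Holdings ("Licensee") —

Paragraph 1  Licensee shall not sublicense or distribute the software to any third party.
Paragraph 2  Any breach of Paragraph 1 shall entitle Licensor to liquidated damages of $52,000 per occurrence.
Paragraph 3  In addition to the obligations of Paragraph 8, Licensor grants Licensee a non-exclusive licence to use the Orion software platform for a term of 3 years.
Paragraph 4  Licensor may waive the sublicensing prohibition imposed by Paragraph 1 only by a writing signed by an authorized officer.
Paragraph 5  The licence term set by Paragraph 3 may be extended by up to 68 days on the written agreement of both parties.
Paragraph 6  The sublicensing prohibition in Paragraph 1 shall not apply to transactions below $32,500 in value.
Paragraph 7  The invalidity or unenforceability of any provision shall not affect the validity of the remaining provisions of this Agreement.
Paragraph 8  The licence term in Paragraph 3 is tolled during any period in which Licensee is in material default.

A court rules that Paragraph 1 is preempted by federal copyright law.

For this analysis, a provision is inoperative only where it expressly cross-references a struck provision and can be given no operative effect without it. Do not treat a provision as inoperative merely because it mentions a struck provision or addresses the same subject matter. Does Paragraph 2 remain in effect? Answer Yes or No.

No

Paragraph 1 is struck. Paragraph 2 has no operative effect of its own apart from Paragraph 1 and is therefore inoperative. The only function of Paragraph 4 is the waiver condition for Paragraph 1, so it cannot stand once Paragraph 1 is removed. The whole of Paragraph 6 is the carve-out from the sublicensing prohibition, defined by reference to Paragraph 1, so Paragraph 6 cannot stand once Paragraph 1 is removed. Under the severability clause in Paragraph 7, the remaining provisions continue in force. The provisions still in force are Paragraph 3, Paragraph 5, Paragraph 7, and Paragraph 8. Paragraph 2 is among the inoperative provisions, so the answer is no.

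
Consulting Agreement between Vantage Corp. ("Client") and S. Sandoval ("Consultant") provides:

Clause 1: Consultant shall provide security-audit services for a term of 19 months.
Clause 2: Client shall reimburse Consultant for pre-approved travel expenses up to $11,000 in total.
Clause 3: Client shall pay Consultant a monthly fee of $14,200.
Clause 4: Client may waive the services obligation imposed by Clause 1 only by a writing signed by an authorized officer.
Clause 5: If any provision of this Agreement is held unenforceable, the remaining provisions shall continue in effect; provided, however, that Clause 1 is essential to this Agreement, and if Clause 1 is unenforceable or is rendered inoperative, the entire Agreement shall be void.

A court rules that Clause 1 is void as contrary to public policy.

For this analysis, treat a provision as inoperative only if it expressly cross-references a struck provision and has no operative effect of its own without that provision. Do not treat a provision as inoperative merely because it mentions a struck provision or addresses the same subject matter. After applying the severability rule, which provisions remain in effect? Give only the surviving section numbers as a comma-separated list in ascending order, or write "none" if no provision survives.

none

Clause 1 is struck. Clause 4 has no operative effect of its own apart from Clause 1 and is therefore inoperative. Clause 5 makes Clause 1 an essential term, and Clause 1 is the provision held invalid; under Clause 5, the entire Agreement is therefore void. No provision of the Agreement survives.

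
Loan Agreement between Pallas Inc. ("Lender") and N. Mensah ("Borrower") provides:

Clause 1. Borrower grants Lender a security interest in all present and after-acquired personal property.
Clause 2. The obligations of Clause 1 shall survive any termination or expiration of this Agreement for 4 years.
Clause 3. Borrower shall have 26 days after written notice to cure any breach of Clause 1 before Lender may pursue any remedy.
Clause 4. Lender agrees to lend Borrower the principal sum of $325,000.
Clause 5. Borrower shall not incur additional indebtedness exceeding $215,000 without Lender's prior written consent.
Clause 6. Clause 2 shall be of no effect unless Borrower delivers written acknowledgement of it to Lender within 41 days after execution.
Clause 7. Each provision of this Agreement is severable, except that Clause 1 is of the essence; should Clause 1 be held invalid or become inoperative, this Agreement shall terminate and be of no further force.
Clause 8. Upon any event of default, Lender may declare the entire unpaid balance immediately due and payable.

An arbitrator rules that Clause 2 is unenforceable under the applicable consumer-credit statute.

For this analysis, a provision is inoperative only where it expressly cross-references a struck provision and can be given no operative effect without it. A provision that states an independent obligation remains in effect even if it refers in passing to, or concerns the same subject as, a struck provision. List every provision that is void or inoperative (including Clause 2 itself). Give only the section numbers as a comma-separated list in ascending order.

2, 6

Clause 2 is struck. Clause 6 operates only by reference to Clause 2, so it falls with Clause 2. Clause 7 makes Clause 1 an essential term, but Clause 1 is unaffected, so the severability proviso in Clause 7 preserves the remaining provisions. The provisions still in force are Clause 1, Clause 3, Clause 4, Clause 5, Clause 7, and Clause 8.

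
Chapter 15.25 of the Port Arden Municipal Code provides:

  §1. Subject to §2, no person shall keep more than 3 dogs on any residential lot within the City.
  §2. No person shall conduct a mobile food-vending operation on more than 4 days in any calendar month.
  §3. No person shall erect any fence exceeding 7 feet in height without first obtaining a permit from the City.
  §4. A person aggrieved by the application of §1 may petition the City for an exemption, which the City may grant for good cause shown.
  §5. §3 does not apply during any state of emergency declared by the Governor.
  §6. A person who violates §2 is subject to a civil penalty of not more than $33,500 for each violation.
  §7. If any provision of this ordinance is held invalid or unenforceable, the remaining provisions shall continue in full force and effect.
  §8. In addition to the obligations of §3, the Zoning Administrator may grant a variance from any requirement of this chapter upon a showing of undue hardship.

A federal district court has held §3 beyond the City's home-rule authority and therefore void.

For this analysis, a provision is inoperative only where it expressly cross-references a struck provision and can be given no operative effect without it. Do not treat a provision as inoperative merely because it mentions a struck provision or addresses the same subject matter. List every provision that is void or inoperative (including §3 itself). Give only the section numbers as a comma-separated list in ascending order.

§3 is struck. §5 operates only by reference to §3, so it falls with §3. §8 mentions §3 but its own obligation stands independently of §3, so §8 is not affected. §7 is a severability clause and preserves every provision that can still be given independent effect. The provisions still in force are §1, §2, §4, §6, §7, and §8.

3, 5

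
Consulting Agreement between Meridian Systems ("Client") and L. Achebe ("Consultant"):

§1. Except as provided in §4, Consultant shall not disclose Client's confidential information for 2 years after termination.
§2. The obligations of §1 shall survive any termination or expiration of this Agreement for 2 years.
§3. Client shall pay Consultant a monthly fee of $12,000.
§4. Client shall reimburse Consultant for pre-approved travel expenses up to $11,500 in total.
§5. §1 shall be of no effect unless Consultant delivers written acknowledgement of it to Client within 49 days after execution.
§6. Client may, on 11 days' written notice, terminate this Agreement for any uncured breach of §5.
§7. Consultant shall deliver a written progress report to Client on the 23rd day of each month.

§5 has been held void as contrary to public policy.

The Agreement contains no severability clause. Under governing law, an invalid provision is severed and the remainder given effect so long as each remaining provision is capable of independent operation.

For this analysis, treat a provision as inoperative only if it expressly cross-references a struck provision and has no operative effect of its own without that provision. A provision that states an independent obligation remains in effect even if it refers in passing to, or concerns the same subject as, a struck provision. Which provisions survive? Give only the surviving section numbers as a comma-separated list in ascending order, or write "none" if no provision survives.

§5 is struck. §6 operates only by reference to §5, so it falls with §5. With no severability clause, the stated default rule severs what cannot stand and enforces each remaining provision that can operate on its own. §1, §2, §3, §4, and §7 remain in effect.

1, 2, 3, 4, 7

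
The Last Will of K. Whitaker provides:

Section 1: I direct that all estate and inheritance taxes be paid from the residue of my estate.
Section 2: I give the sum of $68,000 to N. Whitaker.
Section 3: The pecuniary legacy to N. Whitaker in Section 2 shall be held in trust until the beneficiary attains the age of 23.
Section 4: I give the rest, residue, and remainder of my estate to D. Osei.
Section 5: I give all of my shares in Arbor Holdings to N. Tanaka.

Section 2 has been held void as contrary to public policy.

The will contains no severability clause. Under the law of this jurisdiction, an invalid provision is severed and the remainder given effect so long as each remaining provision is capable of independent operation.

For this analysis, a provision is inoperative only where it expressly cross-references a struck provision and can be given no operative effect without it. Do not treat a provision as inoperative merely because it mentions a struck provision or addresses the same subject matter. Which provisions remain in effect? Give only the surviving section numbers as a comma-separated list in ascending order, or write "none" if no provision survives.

Section 2 is struck. Section 3 operates only by reference to Section 2, so it falls with Section 2. With no severability clause, the stated default rule severs what cannot stand and enforces each remaining provision that can operate on its own. Section 1, Section 4, and Section 5 remain in effect.

1, 4, 5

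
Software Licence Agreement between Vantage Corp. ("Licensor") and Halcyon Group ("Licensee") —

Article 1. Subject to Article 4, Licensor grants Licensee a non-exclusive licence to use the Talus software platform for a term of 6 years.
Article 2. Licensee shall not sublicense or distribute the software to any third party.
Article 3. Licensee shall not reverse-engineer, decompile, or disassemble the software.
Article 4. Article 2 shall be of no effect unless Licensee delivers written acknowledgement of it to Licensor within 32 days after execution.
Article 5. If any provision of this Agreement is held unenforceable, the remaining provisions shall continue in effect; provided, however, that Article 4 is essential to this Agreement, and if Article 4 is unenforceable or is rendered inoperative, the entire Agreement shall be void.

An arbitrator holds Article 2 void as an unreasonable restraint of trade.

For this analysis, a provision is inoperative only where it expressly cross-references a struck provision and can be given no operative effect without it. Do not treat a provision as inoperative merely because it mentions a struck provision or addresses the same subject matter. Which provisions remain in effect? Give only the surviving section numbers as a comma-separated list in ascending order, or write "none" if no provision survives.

Article 2 is struck. Article 4 has no operative effect of its own apart from Article 2 and is therefore inoperative. Article 5 makes Article 4 an essential term, and Article 4 has been rendered inoperative by the cascade; under Article 5, the entire Agreement is therefore void. No provision of the Agreement survives.

none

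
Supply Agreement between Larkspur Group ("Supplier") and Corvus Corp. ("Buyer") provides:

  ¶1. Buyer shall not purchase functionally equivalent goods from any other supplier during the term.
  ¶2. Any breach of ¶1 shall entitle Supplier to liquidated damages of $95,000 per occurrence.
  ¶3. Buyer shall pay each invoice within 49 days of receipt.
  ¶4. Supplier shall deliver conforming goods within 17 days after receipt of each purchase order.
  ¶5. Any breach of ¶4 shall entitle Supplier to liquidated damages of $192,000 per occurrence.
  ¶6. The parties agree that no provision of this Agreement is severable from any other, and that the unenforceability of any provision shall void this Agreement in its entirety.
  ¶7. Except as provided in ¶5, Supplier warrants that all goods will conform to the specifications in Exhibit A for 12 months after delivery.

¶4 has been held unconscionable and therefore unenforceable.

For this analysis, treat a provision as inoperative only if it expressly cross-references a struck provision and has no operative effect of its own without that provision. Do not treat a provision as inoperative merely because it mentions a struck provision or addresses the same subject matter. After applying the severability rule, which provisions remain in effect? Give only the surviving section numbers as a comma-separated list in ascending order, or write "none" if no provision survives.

¶4 is struck. ¶5 does nothing except set the liquidated-damages amount by reference to ¶4; with ¶4 gone it has no independent effect and is inoperative. ¶6 provides that the Agreement is not severable, so the invalidity of any one provision voids the entire Agreement. No provision of the Agreement survives.

none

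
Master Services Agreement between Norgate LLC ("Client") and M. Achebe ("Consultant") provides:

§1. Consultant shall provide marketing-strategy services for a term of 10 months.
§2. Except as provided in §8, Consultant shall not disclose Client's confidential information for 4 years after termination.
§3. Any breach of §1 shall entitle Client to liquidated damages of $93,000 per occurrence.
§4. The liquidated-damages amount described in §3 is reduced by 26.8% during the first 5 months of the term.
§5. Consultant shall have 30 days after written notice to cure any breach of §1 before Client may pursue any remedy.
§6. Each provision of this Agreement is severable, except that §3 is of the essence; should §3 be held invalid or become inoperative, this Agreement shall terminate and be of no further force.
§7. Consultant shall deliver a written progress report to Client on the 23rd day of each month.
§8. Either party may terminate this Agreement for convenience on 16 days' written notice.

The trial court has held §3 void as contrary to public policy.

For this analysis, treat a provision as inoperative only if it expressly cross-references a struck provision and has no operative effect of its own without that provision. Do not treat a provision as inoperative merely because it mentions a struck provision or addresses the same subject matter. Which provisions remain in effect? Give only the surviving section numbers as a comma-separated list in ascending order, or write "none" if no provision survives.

§3 is struck. §4 has no operative effect of its own apart from §3 and is therefore inoperative. §6 makes §3 an essential term, and §3 is the provision held invalid; under §6, the entire Agreement is therefore void. No provision of the Agreement survives.

none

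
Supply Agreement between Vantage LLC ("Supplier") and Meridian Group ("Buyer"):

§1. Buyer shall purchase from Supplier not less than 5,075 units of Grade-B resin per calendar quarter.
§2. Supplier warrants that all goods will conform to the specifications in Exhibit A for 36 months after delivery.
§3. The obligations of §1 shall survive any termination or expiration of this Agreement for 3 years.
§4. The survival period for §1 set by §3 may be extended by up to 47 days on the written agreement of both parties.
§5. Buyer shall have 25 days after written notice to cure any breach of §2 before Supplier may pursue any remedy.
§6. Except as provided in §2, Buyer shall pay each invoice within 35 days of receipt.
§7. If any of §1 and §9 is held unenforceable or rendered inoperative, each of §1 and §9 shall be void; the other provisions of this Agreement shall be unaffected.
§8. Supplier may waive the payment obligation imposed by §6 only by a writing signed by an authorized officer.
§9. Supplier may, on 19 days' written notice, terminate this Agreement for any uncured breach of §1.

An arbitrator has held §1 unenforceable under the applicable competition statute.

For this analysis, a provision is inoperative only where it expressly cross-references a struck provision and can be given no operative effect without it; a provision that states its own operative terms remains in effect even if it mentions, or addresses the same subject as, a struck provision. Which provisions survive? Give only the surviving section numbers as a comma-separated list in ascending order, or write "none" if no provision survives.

2, 5, 6, 7, 8

§1 is struck. §3 operates only by reference to §1, so it falls with §1. §9 merely fixes the termination right for breach of §1; with §1 gone it has nothing to operate on and falls away. The whole of §4 is the extension of the survival period for §1, defined by reference to §3, so §4 cannot stand once §3 is removed. §7 declares §1 and §9 mutually dependent; since one of them has fallen, all of them are of no effect. The remainder continues in force under §7. The provisions still in force are §2, §5, §6, §7, and §8.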